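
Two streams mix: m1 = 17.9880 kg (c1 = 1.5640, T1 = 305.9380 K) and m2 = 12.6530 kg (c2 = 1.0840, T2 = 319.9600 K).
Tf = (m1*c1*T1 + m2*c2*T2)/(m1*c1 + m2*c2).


num = 12995.5487
den = 41.8491
Tf = 310.5336 K

310.5336 K


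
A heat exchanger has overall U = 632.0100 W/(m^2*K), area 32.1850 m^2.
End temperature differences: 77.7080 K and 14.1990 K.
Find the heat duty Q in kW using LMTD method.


LMTD = 37.3629 K
Q = 632.0100 * 32.1850 * 37.3629 = 760008.2701 W = 760.0083 kW

760.0083 kW


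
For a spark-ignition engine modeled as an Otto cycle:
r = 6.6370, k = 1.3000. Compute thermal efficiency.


r^(k-1) = 1.7644
eta = 1 - 1/1.7644 = 0.4332 = 43.3228%

43.3228%


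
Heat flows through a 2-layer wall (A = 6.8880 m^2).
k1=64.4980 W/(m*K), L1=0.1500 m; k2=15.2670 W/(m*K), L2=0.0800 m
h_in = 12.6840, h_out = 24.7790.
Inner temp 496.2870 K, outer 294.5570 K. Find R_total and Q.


R_conv_in = 1/(12.6840*6.8880) = 0.0114
R_1 = 0.1500/(64.4980*6.8880) = 0.0003
R_2 = 0.0800/(15.2670*6.8880) = 0.0008
R_conv_out = 1/(24.7790*6.8880) = 0.0059
R_total = 0.0184 K/W
Q = 201.7300 / 0.0184 = 10961.6193 W

R_total = 0.0184 K/W, Q = 10961.6193 W


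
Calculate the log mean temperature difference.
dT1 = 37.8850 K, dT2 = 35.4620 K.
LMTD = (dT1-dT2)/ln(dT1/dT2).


dT1/dT2 = 1.0683
ln(dT1/dT2) = 0.0661
LMTD = 2.4230 / 0.0661 = 36.6602 K

36.6602 K


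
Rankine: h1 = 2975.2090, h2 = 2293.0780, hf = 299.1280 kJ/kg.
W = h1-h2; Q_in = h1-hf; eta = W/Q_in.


W = 682.1310 kJ/kg
Q_in = 2676.0810 kJ/kg
eta = 0.2549 = 25.4899%

eta = 25.4899%


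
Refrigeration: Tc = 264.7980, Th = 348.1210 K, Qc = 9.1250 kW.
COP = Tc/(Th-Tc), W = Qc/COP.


COP = 264.7980 / 83.3230 = 3.1780
W = 9.1250 / 3.1780 = 2.8713 kW

COP = 3.1780, W = 2.8713 kW


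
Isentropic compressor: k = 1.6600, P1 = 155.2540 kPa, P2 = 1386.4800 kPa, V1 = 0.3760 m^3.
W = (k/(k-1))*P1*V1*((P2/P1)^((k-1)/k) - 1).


(k-1)/k = 0.3976
(P2/P1)^exp = 2.3881
W = 2.5152 * 155.2540 * 0.3760 * (2.3881 - 1) = 203.8090 kJ

203.8090 kJ


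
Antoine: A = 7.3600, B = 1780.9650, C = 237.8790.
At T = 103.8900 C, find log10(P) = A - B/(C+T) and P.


C+T = 341.7690
B/(C+T) = 5.2110
log10(P) = 7.3600 - 5.2110 = 2.1490
P = 10^2.1490 = 140.9225 mmHg

140.9225 mmHg


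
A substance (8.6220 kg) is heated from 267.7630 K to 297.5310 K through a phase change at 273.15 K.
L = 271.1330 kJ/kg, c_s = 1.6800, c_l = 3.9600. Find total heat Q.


Q1 (sensible, solid) = 8.6220 * 1.6800 * 5.3870 = 78.0305 kJ
Q2 (latent) = 8.6220 * 271.1330 = 2337.7087 kJ
Q3 (sensible, liquid) = 8.6220 * 3.9600 * 24.3810 = 832.4434 kJ
Q_total = 3248.1826 kJ

3248.1826 kJ


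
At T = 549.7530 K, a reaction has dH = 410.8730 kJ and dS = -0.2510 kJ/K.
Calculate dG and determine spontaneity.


T*dS = 549.7530 * -0.2510 = -137.9880 kJ
dG = 410.8730 + 137.9880 = 548.8610 kJ (non-spontaneous)

dG = 548.8610 kJ, non-spontaneous


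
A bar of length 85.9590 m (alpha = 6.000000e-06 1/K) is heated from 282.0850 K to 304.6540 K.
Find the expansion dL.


dT = 22.5690 K
dL = 6.000000e-06 * 85.9590 * 22.5690 = 0.011640 m
L_final = 85.970640 m

dL = 0.011640 m


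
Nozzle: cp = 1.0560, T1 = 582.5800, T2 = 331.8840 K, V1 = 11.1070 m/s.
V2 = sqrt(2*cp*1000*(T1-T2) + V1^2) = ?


dT = 250.6960 K
2*cp*1000*dT = 529469.9520
V1^2 = 123.3654
V2 = sqrt(529593.3174) = 727.7316 m/s

727.7316 m/s


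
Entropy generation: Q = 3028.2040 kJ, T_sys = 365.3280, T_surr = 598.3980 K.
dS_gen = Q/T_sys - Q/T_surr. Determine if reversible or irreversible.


dS_sys = 3028.2040/365.3280 = 8.2890 kJ/K
dS_surr = -3028.2040/598.3980 = -5.0605 kJ/K
dS_gen = 8.2890 - 5.0605 = 3.2285 kJ/K (irreversible)

dS_gen = 3.2285 kJ/K, irreversible


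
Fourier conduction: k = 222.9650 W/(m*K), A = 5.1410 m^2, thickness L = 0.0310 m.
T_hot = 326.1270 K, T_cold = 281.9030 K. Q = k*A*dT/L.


dT = 44.2240 K
Q = 222.9650 * 5.1410 * 44.2240 / 0.0310 = 1635236.7028 W

1635236.7028 W


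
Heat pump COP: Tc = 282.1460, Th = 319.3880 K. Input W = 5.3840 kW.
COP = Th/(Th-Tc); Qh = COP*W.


COP = 319.3880 / 37.2420 = 8.5760
Qh = 8.5760 * 5.3840 = 46.1733 kW

COP = 8.5760, Qh = 46.1733 kW


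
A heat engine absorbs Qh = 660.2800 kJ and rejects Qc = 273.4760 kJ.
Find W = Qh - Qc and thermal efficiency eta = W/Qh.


W = 660.2800 - 273.4760 = 386.8040 kJ
eta = 386.8040 / 660.2800 = 0.5858 = 58.5818%

W = 386.8040 kJ, eta = 58.5818%


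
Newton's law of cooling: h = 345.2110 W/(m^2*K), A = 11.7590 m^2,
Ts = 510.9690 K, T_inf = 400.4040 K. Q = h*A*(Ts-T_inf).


dT = 110.5650 K
Q = 345.2110 * 11.7590 * 110.5650 = 448820.5013 W

448820.5013 W


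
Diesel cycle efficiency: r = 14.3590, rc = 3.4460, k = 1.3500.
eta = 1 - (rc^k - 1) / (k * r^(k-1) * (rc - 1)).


r^(k-1) = 2.5409
rc^k = 5.3134
eta = 0.4859 = 48.5909%

48.5909%


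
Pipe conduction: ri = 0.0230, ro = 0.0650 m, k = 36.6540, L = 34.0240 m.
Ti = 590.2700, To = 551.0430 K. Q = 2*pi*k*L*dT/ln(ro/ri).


dT = 39.2270 K
ln(ro/ri) = 1.0389
Q = 2*pi*36.6540*34.0240*39.2270 / 1.0389 = 295869.9555 W

295869.9555 W


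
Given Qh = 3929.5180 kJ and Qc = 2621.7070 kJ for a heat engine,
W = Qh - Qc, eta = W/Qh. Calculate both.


W = 3929.5180 - 2621.7070 = 1307.8110 kJ
eta = 1307.8110 / 3929.5180 = 0.3328 = 33.2817%

W = 1307.8110 kJ, eta = 33.2817%


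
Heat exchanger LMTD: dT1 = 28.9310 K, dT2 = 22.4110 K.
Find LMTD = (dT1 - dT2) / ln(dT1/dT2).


dT1/dT2 = 1.2909
ln(dT1/dT2) = 0.2554
LMTD = 6.5200 / 0.2554 = 25.5324 K

25.5324 K


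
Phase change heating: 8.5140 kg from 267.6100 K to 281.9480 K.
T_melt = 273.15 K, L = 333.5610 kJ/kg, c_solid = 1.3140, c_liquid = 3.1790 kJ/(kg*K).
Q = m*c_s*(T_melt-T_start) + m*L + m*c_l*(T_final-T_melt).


Q1 (sensible, solid) = 8.5140 * 1.3140 * 5.5400 = 61.9782 kJ
Q2 (latent) = 8.5140 * 333.5610 = 2839.9384 kJ
Q3 (sensible, liquid) = 8.5140 * 3.1790 * 8.7980 = 238.1267 kJ
Q_total = 3140.0432 kJ

3140.0432 kJ


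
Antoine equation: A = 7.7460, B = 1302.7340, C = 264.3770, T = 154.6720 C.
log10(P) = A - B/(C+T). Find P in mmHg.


C+T = 419.0490
B/(C+T) = 3.1088
log10(P) = 7.7460 - 3.1088 = 4.6372
P = 10^4.6372 = 43372.3745 mmHg

43372.3745 mmHg


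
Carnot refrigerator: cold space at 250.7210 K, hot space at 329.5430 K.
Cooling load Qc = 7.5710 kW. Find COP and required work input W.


COP = 250.7210 / 78.8220 = 3.1809
W = 7.5710 / 3.1809 = 2.3802 kW

COP = 3.1809, W = 2.3802 kW


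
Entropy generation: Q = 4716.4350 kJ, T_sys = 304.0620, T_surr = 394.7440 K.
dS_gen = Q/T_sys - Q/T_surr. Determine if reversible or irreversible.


dS_sys = 4716.4350/304.0620 = 15.5114 kJ/K
dS_surr = -4716.4350/394.7440 = -11.9481 kJ/K
dS_gen = 15.5114 - 11.9481 = 3.5633 kJ/K (irreversible)

dS_gen = 3.5633 kJ/K, irreversible


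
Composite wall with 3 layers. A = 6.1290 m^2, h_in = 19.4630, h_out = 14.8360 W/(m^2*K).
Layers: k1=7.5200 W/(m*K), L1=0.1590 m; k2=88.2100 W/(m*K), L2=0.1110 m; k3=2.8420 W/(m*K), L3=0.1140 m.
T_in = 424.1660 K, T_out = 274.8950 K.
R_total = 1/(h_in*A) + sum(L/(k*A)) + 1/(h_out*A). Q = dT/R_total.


R_conv_in = 1/(19.4630*6.1290) = 0.0084
R_1 = 0.1590/(7.5200*6.1290) = 0.0034
R_2 = 0.1110/(88.2100*6.1290) = 0.0002
R_3 = 0.1140/(2.8420*6.1290) = 0.0065
R_conv_out = 1/(14.8360*6.1290) = 0.0110
R_total = 0.0296 K/W
Q = 149.2710 / 0.0296 = 5046.2958 W

R_total = 0.0296 K/W, Q = 5046.2958 W


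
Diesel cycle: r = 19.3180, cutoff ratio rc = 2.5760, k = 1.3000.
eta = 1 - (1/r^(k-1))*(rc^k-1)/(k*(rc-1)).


r^(k-1) = 2.4310
rc^k = 3.4216
eta = 0.5138 = 51.3800%

51.3800%


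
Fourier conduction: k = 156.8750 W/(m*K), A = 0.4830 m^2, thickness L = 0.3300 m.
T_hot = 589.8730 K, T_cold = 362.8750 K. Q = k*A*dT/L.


dT = 226.9980 K
Q = 156.8750 * 0.4830 * 226.9980 / 0.3300 = 52120.5465 W

52120.5465 W


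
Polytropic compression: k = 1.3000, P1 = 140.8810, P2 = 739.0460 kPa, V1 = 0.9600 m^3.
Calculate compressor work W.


(k-1)/k = 0.2308
(P2/P1)^exp = 1.4659
W = 4.3333 * 140.8810 * 0.9600 * (1.4659 - 1) = 273.0630 kJ

273.0630 kJ


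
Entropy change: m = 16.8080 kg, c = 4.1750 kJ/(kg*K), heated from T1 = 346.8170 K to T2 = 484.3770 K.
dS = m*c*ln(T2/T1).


T2/T1 = 1.3966
ln(T2/T1) = 0.3341
dS = 16.8080 * 4.1750 * 0.3341 = 23.4426 kJ/K

23.4426 kJ/K


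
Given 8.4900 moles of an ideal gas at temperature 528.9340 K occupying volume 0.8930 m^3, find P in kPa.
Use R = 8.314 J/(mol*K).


P = nRT/V = 8.4900 * 8.314 * 528.9340 / 0.8930
= 37335.2613 / 0.8930 = 41808.8032 Pa = 41.8088 kPa

41.8088 kPa


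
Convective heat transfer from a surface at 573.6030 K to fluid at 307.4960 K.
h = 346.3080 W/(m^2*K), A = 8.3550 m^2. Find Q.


dT = 266.1070 K
Q = 346.3080 * 8.3550 * 266.1070 = 769954.8826 W

769954.8826 W


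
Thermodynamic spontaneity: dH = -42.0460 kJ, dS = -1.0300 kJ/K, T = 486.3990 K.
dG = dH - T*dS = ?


T*dS = 486.3990 * -1.0300 = -500.9910 kJ
dG = -42.0460 + 500.9910 = 458.9450 kJ (non-spontaneous)

dG = 458.9450 kJ, non-spontaneous


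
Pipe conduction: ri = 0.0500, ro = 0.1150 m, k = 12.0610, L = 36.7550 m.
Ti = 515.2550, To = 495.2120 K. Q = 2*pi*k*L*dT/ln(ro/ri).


dT = 20.0430 K
ln(ro/ri) = 0.8329
Q = 2*pi*12.0610*36.7550*20.0430 / 0.8329 = 67026.2189 W

67026.2189 W


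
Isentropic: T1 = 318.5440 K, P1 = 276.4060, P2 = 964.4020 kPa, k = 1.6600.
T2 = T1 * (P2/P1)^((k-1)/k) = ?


(k-1)/k = 0.3976
(P2/P1)^exp = 1.6435
T2 = 318.5440 * 1.6435 = 523.5353 K

523.5353 K


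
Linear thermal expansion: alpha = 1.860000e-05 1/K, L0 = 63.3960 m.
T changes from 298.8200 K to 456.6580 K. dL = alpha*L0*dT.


dT = 157.8380 K
dL = 1.860000e-05 * 63.3960 * 157.8380 = 0.186117 m
L_final = 63.582117 m

dL = 0.186117 m


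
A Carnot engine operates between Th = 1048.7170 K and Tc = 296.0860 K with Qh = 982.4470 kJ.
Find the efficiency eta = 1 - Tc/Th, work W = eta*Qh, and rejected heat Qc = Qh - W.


eta = 1 - 296.0860/1048.7170 = 0.7177
W = 0.7177 * 982.4470 = 705.0711 kJ
Qc = 982.4470 - 705.0711 = 277.3759 kJ

eta = 71.7668%, W = 705.0711 kJ, Qc = 277.3759 kJ


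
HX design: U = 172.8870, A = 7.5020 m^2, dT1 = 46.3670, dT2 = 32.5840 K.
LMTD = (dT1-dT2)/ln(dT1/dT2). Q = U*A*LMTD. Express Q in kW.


LMTD = 39.0712 K
Q = 172.8870 * 7.5020 * 39.0712 = 50675.2219 W = 50.6752 kW

50.6752 kW


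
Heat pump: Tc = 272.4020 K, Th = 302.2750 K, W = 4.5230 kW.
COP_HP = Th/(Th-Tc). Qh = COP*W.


COP = 302.2750 / 29.8730 = 10.1187
Qh = 10.1187 * 4.5230 = 45.7667 kW

COP = 10.1187, Qh = 45.7667 kW


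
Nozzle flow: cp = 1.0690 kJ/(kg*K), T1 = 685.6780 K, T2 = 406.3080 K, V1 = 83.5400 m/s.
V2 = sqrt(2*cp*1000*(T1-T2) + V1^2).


dT = 279.3700 K
2*cp*1000*dT = 597293.0600
V1^2 = 6978.9316
V2 = sqrt(604271.9916) = 777.3493 m/s

777.3493 m/s


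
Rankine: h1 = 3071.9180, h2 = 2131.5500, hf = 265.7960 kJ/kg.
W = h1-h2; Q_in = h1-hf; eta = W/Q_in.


W = 940.3680 kJ/kg
Q_in = 2806.1220 kJ/kg
eta = 0.3351 = 33.5113%

eta = 33.5113%


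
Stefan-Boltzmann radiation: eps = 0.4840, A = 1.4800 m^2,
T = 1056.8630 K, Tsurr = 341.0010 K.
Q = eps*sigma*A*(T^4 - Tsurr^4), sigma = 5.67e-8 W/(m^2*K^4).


T^4 = 1.2476e+12
Tsurr^4 = 1.3521e+10
Q = 0.4840 * 5.67e-8 * 1.4800 * 1.2341e+12 = 50122.4567 W

50122.4567 W


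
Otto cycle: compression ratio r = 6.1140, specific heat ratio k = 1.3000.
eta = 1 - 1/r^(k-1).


r^(k-1) = 1.7215
eta = 1 - 1/1.7215 = 0.4191 = 41.9099%

41.9099%


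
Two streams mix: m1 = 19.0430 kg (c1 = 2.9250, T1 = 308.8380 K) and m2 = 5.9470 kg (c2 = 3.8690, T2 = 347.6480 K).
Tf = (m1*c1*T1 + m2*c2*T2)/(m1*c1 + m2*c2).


num = 25201.5290
den = 78.7097
Tf = 320.1832 K

320.1832 K


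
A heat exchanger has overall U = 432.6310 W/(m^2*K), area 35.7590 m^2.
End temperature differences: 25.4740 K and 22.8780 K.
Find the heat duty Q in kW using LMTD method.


LMTD = 24.1528 K
Q = 432.6310 * 35.7590 * 24.1528 = 373653.9951 W = 373.6540 kW

373.6540 kW


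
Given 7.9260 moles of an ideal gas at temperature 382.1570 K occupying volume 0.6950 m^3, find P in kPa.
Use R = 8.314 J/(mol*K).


P = nRT/V = 7.9260 * 8.314 * 382.1570 / 0.6950
= 25182.9096 / 0.6950 = 36234.4024 Pa = 36.2344 kPa

36.2344 kPa


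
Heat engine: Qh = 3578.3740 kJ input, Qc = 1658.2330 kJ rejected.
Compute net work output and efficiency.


W = 3578.3740 - 1658.2330 = 1920.1410 kJ
eta = 1920.1410 / 3578.3740 = 0.5366 = 53.6596%

W = 1920.1410 kJ, eta = 53.6596%


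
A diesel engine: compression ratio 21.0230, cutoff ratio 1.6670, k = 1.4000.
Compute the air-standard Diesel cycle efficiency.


r^(k-1) = 3.3813
rc^k = 2.0451
eta = 0.6690 = 66.9008%

66.9008%


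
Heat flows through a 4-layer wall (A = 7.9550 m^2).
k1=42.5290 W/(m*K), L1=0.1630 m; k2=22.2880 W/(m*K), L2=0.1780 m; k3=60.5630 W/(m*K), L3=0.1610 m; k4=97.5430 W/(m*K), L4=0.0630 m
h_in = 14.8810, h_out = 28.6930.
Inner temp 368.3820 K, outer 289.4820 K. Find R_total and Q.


R_conv_in = 1/(14.8810*7.9550) = 0.0084
R_1 = 0.1630/(42.5290*7.9550) = 0.0005
R_2 = 0.1780/(22.2880*7.9550) = 0.0010
R_3 = 0.1610/(60.5630*7.9550) = 0.0003
R_4 = 0.0630/(97.5430*7.9550) = 8.1190e-05
R_conv_out = 1/(28.6930*7.9550) = 0.0044
R_total = 0.0147 K/W
Q = 78.9000 / 0.0147 = 5356.5235 W

R_total = 0.0147 K/W, Q = 5356.5235 W


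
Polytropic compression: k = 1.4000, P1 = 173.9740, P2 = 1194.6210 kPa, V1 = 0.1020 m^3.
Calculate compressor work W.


(k-1)/k = 0.2857
(P2/P1)^exp = 1.7341
W = 3.5000 * 173.9740 * 0.1020 * (1.7341 - 1) = 45.5930 kJ

45.5930 kJ


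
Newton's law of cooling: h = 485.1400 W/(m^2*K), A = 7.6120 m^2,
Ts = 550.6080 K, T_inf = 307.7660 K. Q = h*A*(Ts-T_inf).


dT = 242.8420 K
Q = 485.1400 * 7.6120 * 242.8420 = 896787.7443 W

896787.7443 W


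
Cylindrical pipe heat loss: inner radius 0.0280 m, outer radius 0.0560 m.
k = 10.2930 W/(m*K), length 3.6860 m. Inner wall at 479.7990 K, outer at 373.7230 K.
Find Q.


dT = 106.0760 K
ln(ro/ri) = 0.6931
Q = 2*pi*10.2930*3.6860*106.0760 / 0.6931 = 36481.1773 W

36481.1773 W


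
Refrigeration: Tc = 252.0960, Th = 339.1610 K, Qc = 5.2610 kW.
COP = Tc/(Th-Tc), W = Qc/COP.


COP = 252.0960 / 87.0650 = 2.8955
W = 5.2610 / 2.8955 = 1.8170 kW

COP = 2.8955, W = 1.8170 kW


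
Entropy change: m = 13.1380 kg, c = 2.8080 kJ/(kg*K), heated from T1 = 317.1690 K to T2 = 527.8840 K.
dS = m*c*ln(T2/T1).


T2/T1 = 1.6644
ln(T2/T1) = 0.5094
dS = 13.1380 * 2.8080 * 0.5094 = 18.7941 kJ/K

18.7941 kJ/K


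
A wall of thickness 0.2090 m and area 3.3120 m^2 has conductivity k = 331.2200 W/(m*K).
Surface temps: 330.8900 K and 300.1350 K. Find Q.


dT = 30.7550 K
Q = 331.2200 * 3.3120 * 30.7550 / 0.2090 = 161427.0559 W

161427.0559 W


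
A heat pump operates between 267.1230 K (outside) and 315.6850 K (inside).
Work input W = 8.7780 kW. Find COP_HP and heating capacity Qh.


COP = 315.6850 / 48.5620 = 6.5007
Qh = 6.5007 * 8.7780 = 57.0628 kW

COP = 6.5007, Qh = 57.0628 kW


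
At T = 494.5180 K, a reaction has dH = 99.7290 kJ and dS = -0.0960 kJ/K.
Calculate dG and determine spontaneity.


T*dS = 494.5180 * -0.0960 = -47.4737 kJ
dG = 99.7290 + 47.4737 = 147.2027 kJ (non-spontaneous)

dG = 147.2027 kJ, non-spontaneous


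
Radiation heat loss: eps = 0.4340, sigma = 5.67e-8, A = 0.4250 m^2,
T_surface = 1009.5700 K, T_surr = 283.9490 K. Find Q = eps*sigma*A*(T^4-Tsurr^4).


T^4 = 1.0388e+12
Tsurr^4 = 6.5007e+09
Q = 0.4340 * 5.67e-8 * 0.4250 * 1.0323e+12 = 10796.4564 W

10796.4564 W


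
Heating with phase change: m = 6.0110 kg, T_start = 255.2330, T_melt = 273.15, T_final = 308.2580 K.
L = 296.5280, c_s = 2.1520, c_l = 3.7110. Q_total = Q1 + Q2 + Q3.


Q1 (sensible, solid) = 6.0110 * 2.1520 * 17.9170 = 231.7684 kJ
Q2 (latent) = 6.0110 * 296.5280 = 1782.4298 kJ
Q3 (sensible, liquid) = 6.0110 * 3.7110 * 35.1080 = 783.1479 kJ
Q_total = 2797.3461 kJ

2797.3461 kJ


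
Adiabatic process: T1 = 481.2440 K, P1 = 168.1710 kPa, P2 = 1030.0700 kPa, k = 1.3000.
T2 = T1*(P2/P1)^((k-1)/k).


(k-1)/k = 0.2308
(P2/P1)^exp = 1.5193
T2 = 481.2440 * 1.5193 = 731.1515 K

731.1515 K


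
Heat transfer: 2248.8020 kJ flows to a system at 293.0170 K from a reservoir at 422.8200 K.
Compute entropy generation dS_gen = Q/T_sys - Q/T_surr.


dS_sys = 2248.8020/293.0170 = 7.6746 kJ/K
dS_surr = -2248.8020/422.8200 = -5.3186 kJ/K
dS_gen = 7.6746 - 5.3186 = 2.3561 kJ/K (irreversible)

dS_gen = 2.3561 kJ/K, irreversible


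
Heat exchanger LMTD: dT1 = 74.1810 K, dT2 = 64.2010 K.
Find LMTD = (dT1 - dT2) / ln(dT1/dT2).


dT1/dT2 = 1.1554
ln(dT1/dT2) = 0.1445
LMTD = 9.9800 / 0.1445 = 69.0709 K

69.0709 K


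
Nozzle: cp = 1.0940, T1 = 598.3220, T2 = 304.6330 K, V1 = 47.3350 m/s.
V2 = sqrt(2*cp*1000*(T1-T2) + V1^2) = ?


dT = 293.6890 K
2*cp*1000*dT = 642591.5320
V1^2 = 2240.6022
V2 = sqrt(644832.1342) = 803.0144 m/s

803.0144 m/s


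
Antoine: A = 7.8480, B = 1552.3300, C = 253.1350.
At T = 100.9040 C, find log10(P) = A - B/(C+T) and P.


C+T = 354.0390
B/(C+T) = 4.3846
log10(P) = 7.8480 - 4.3846 = 3.4634
P = 10^3.4634 = 2906.4982 mmHg

2906.4982 mmHg


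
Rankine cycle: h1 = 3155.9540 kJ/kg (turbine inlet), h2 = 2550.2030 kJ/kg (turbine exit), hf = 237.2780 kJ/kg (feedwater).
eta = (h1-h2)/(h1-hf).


W = 605.7510 kJ/kg
Q_in = 2918.6760 kJ/kg
eta = 0.2075 = 20.7543%

eta = 20.7543%


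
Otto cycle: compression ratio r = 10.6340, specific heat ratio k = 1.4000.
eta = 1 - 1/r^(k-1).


r^(k-1) = 2.5744
eta = 1 - 1/2.5744 = 0.6116 = 61.1562%

61.1562%


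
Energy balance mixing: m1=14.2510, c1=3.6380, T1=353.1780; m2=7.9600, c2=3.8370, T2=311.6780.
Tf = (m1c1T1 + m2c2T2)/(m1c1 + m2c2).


num = 27829.9937
den = 82.3877
Tf = 337.7932 K

337.7932 K


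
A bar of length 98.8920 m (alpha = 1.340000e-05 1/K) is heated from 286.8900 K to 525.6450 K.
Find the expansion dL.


dT = 238.7550 K
dL = 1.340000e-05 * 98.8920 * 238.7550 = 0.316387 m
L_final = 99.208387 m

dL = 0.316387 m


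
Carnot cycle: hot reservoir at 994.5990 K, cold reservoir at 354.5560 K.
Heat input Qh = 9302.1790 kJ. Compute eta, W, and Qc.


eta = 1 - 354.5560/994.5990 = 0.6435
W = 0.6435 * 9302.1790 = 5986.1256 kJ
Qc = 9302.1790 - 5986.1256 = 3316.0534 kJ

eta = 64.3519%, W = 5986.1256 kJ, Qc = 3316.0534 kJ


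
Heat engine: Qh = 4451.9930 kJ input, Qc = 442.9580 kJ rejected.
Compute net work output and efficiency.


W = 4451.9930 - 442.9580 = 4009.0350 kJ
eta = 4009.0350 / 4451.9930 = 0.9005 = 90.0503%

W = 4009.0350 kJ, eta = 90.0503%


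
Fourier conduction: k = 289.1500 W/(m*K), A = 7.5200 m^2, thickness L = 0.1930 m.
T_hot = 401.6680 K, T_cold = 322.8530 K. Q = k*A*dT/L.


dT = 78.8150 K
Q = 289.1500 * 7.5200 * 78.8150 / 0.1930 = 887958.3758 W

887958.3758 W


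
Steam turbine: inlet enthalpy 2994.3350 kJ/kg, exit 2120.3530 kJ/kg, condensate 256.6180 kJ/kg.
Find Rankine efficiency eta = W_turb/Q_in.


W = 873.9820 kJ/kg
Q_in = 2737.7170 kJ/kg
eta = 0.3192 = 31.9238%

eta = 31.9238%


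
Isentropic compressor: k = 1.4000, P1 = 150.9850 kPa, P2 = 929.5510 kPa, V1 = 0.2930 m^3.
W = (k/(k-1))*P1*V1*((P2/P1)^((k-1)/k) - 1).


(k-1)/k = 0.2857
(P2/P1)^exp = 1.6808
W = 3.5000 * 150.9850 * 0.2930 * (1.6808 - 1) = 105.4174 kJ

105.4174 kJ


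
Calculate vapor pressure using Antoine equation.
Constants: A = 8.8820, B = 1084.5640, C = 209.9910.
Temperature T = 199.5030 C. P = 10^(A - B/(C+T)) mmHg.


C+T = 409.4940
B/(C+T) = 2.6485
log10(P) = 8.8820 - 2.6485 = 6.2335
P = 10^6.2335 = 1711800.9259 mmHg

1711800.9259 mmHg


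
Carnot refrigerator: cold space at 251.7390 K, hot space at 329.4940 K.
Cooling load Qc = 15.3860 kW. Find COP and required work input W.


COP = 251.7390 / 77.7550 = 3.2376
W = 15.3860 / 3.2376 = 4.7523 kW

COP = 3.2376, W = 4.7523 kW


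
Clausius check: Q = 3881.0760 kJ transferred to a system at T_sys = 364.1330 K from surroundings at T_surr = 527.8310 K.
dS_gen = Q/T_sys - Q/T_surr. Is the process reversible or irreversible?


dS_sys = 3881.0760/364.1330 = 10.6584 kJ/K
dS_surr = -3881.0760/527.8310 = -7.3529 kJ/K
dS_gen = 10.6584 - 7.3529 = 3.3055 kJ/K (irreversible)

dS_gen = 3.3055 kJ/K, irreversible


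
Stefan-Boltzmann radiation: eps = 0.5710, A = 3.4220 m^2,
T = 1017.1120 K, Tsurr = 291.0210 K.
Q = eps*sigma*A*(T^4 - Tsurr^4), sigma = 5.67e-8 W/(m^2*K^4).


T^4 = 1.0702e+12
Tsurr^4 = 7.1729e+09
Q = 0.5710 * 5.67e-8 * 3.4220 * 1.0631e+12 = 117775.1663 W

117775.1663 W


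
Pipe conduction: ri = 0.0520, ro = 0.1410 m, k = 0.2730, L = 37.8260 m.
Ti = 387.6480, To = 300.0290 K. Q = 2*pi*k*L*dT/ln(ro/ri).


dT = 87.6190 K
ln(ro/ri) = 0.9975
Q = 2*pi*0.2730*37.8260*87.6190 / 0.9975 = 5699.1657 W

5699.1657 W


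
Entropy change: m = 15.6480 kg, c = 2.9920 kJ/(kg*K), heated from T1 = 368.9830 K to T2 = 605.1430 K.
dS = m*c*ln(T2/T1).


T2/T1 = 1.6400
ln(T2/T1) = 0.4947
dS = 15.6480 * 2.9920 * 0.4947 = 23.1619 kJ/K

23.1619 kJ/K


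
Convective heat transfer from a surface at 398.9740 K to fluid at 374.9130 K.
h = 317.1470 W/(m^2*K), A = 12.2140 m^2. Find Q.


dT = 24.0610 K
Q = 317.1470 * 12.2140 * 24.0610 = 93203.4946 W

93203.4946 W


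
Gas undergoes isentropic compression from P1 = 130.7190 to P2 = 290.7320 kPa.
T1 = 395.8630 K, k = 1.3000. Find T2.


(k-1)/k = 0.2308
(P2/P1)^exp = 1.2026
T2 = 395.8630 * 1.2026 = 476.0553 K

476.0553 K


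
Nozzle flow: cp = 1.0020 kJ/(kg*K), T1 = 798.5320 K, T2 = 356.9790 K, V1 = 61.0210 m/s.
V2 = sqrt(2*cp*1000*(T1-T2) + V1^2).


dT = 441.5530 K
2*cp*1000*dT = 884872.2120
V1^2 = 3723.5624
V2 = sqrt(888595.7744) = 942.6536 m/s

942.6536 m/s


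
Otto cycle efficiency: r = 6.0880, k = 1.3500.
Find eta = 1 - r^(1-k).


r^(k-1) = 1.8818
eta = 1 - 1/1.8818 = 0.4686 = 46.8585%

46.8585%


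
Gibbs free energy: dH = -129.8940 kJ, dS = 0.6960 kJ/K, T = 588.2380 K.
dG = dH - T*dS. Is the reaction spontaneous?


T*dS = 588.2380 * 0.6960 = 409.4136 kJ
dG = -129.8940 - 409.4136 = -539.3076 kJ (spontaneous)

dG = -539.3076 kJ, spontaneous


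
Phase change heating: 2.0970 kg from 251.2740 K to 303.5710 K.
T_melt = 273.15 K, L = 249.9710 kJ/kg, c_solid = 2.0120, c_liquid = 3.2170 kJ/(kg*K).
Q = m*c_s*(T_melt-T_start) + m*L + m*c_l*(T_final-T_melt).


Q1 (sensible, solid) = 2.0970 * 2.0120 * 21.8760 = 92.2984 kJ
Q2 (latent) = 2.0970 * 249.9710 = 524.1892 kJ
Q3 (sensible, liquid) = 2.0970 * 3.2170 * 30.4210 = 205.2216 kJ
Q_total = 821.7092 kJ

821.7092 kJ


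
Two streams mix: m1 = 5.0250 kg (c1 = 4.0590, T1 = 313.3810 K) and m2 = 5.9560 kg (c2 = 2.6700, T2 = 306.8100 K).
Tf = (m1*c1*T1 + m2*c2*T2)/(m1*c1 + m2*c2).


num = 11270.9199
den = 36.2990
Tf = 310.5023 K

310.5023 K


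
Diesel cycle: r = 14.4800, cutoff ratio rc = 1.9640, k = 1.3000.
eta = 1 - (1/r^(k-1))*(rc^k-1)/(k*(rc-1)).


r^(k-1) = 2.2296
rc^k = 2.4048
eta = 0.4972 = 49.7227%

49.7227%


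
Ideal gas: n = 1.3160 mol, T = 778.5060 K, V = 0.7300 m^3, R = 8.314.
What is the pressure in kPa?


P = nRT/V = 1.3160 * 8.314 * 778.5060 / 0.7300
= 8517.8085 / 0.7300 = 11668.2309 Pa = 11.6682 kPa

11.6682 kPa


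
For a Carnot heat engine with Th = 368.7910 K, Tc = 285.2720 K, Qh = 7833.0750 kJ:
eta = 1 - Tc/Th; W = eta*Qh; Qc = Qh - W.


eta = 1 - 285.2720/368.7910 = 0.2265
W = 0.2265 * 7833.0750 = 1773.9332 kJ
Qc = 7833.0750 - 1773.9332 = 6059.1418 kJ

eta = 22.6467%, W = 1773.9332 kJ, Qc = 6059.1418 kJ


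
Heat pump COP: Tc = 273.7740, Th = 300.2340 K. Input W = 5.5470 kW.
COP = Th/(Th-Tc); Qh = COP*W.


COP = 300.2340 / 26.4600 = 11.3467
Qh = 11.3467 * 5.5470 = 62.9402 kW

COP = 11.3467, Qh = 62.9402 kW


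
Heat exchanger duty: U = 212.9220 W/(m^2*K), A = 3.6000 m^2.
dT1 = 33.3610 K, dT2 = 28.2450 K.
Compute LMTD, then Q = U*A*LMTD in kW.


LMTD = 30.7321 K
Q = 212.9220 * 3.6000 * 30.7321 = 23556.7145 W = 23.5567 kW

23.5567 kW


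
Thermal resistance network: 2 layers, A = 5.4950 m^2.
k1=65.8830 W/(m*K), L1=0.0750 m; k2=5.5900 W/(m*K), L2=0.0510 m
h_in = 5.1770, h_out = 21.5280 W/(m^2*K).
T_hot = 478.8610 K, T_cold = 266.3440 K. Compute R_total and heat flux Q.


R_conv_in = 1/(5.1770*5.4950) = 0.0352
R_1 = 0.0750/(65.8830*5.4950) = 0.0002
R_2 = 0.0510/(5.5900*5.4950) = 0.0017
R_conv_out = 1/(21.5280*5.4950) = 0.0085
R_total = 0.0455 K/W
Q = 212.5170 / 0.0455 = 4673.4602 W

R_total = 0.0455 K/W, Q = 4673.4602 W


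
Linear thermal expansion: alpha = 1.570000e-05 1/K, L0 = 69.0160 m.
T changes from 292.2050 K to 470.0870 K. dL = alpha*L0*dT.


dT = 177.8820 K
dL = 1.570000e-05 * 69.0160 * 177.8820 = 0.192744 m
L_final = 69.208744 m

dL = 0.192744 m


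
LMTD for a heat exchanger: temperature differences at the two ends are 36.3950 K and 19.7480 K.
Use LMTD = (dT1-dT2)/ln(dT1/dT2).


dT1/dT2 = 1.8430
ln(dT1/dT2) = 0.6114
LMTD = 16.6470 / 0.6114 = 27.2286 K

27.2286 K


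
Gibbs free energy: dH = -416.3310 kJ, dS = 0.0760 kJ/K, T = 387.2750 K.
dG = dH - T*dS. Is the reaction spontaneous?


T*dS = 387.2750 * 0.0760 = 29.4329 kJ
dG = -416.3310 - 29.4329 = -445.7639 kJ (spontaneous)

dG = -445.7639 kJ, spontaneous


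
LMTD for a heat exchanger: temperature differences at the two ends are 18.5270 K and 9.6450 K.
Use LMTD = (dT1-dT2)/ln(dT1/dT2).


dT1/dT2 = 1.9209
ln(dT1/dT2) = 0.6528
LMTD = 8.8820 / 0.6528 = 13.6062 K

13.6062 K


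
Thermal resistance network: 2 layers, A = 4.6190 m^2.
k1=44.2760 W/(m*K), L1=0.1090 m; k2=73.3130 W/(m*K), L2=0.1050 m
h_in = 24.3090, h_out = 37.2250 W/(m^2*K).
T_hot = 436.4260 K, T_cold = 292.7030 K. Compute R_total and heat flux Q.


R_conv_in = 1/(24.3090*4.6190) = 0.0089
R_1 = 0.1090/(44.2760*4.6190) = 0.0005
R_2 = 0.1050/(73.3130*4.6190) = 0.0003
R_conv_out = 1/(37.2250*4.6190) = 0.0058
R_total = 0.0156 K/W
Q = 143.7230 / 0.0156 = 9233.7289 W

R_total = 0.0156 K/W, Q = 9233.7289 W


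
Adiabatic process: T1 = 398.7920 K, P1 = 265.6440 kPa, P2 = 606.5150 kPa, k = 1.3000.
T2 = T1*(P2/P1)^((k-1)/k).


(k-1)/k = 0.2308
(P2/P1)^exp = 1.2099
T2 = 398.7920 * 1.2099 = 482.4883 K

482.4883 K


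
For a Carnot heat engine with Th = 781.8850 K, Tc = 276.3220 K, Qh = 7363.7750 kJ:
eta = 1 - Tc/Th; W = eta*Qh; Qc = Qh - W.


eta = 1 - 276.3220/781.8850 = 0.6466
W = 0.6466 * 7363.7750 = 4761.3807 kJ
Qc = 7363.7750 - 4761.3807 = 2602.3943 kJ

eta = 64.6595%, W = 4761.3807 kJ, Qc = 2602.3943 kJ


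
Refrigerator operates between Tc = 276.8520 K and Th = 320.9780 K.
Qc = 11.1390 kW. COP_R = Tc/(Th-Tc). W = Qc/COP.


COP = 276.8520 / 44.1260 = 6.2741
W = 11.1390 / 6.2741 = 1.7754 kW

COP = 6.2741, W = 1.7754 kW


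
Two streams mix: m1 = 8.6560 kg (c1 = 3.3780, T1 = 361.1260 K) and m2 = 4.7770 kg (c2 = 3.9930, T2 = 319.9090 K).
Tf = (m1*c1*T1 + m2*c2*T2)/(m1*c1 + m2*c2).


num = 16661.4364
den = 48.3145
Tf = 344.8535 K

344.8535 K


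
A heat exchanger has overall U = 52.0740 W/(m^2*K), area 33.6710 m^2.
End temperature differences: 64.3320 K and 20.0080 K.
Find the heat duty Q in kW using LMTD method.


LMTD = 37.9511 K
Q = 52.0740 * 33.6710 * 37.9511 = 66542.7817 W = 66.5428 kW

66.5428 kW


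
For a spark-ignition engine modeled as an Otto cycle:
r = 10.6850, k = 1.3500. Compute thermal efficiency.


r^(k-1) = 2.2912
eta = 1 - 1/2.2912 = 0.5636 = 56.3556%

56.3556%


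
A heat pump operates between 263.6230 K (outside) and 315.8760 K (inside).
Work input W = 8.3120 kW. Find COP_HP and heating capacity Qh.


COP = 315.8760 / 52.2530 = 6.0451
Qh = 6.0451 * 8.3120 = 50.2471 kW

COP = 6.0451, Qh = 50.2471 kW


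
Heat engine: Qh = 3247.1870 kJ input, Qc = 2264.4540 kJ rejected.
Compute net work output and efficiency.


W = 3247.1870 - 2264.4540 = 982.7330 kJ
eta = 982.7330 / 3247.1870 = 0.3026 = 30.2641%

W = 982.7330 kJ, eta = 30.2641%


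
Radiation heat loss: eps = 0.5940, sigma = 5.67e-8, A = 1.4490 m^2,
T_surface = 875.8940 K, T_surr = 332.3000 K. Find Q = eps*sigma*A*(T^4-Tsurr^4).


T^4 = 5.8858e+11
Tsurr^4 = 1.2193e+10
Q = 0.5940 * 5.67e-8 * 1.4490 * 5.7639e+11 = 28128.8876 W

28128.8876 W


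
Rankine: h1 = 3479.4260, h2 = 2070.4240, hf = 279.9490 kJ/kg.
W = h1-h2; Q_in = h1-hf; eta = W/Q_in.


W = 1409.0020 kJ/kg
Q_in = 3199.4770 kJ/kg
eta = 0.4404 = 44.0385%

eta = 44.0385%


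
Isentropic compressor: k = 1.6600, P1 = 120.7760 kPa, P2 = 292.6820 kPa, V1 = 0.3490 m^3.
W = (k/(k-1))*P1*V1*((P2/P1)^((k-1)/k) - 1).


(k-1)/k = 0.3976
(P2/P1)^exp = 1.4218
W = 2.5152 * 120.7760 * 0.3490 * (1.4218 - 1) = 44.7179 kJ

44.7179 kJ


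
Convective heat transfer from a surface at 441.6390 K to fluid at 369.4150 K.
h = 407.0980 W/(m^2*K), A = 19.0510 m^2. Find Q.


dT = 72.2240 K
Q = 407.0980 * 19.0510 * 72.2240 = 560142.1876 W

560142.1876 W


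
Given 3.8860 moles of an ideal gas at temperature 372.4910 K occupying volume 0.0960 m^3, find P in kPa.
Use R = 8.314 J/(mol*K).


P = nRT/V = 3.8860 * 8.314 * 372.4910 / 0.0960
= 12034.5152 / 0.0960 = 125359.5335 Pa = 125.3595 kPa

125.3595 kPa


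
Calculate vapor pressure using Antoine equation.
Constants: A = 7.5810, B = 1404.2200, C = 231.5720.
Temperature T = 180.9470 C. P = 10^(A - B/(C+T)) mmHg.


C+T = 412.5190
B/(C+T) = 3.4040
log10(P) = 7.5810 - 3.4040 = 4.1770
P = 10^4.1770 = 15030.9730 mmHg

15030.9730 mmHg


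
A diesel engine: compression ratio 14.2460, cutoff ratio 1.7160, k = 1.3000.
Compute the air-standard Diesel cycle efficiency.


r^(k-1) = 2.2187
rc^k = 2.0178
eta = 0.5072 = 50.7182%

50.7182%


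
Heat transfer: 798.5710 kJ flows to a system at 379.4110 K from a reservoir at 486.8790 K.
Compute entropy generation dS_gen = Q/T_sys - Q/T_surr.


dS_sys = 798.5710/379.4110 = 2.1048 kJ/K
dS_surr = -798.5710/486.8790 = -1.6402 kJ/K
dS_gen = 2.1048 - 1.6402 = 0.4646 kJ/K (irreversible)

dS_gen = 0.4646 kJ/K, irreversible


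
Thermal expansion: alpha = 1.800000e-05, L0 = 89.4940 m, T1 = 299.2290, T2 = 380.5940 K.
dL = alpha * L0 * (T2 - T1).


dT = 81.3650 K
dL = 1.800000e-05 * 89.4940 * 81.3650 = 0.131070 m
L_final = 89.625070 m

dL = 0.131070 m


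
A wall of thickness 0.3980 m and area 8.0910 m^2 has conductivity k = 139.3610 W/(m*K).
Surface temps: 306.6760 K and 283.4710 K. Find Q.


dT = 23.2050 K
Q = 139.3610 * 8.0910 * 23.2050 / 0.3980 = 65741.8553 W

65741.8553 W


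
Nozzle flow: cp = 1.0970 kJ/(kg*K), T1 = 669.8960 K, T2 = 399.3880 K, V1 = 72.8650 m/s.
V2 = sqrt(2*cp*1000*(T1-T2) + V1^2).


dT = 270.5080 K
2*cp*1000*dT = 593494.5520
V1^2 = 5309.3082
V2 = sqrt(598803.8602) = 773.8242 m/s

773.8242 m/s


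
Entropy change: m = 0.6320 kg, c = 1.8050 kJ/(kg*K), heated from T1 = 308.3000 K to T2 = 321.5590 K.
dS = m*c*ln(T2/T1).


T2/T1 = 1.0430
ln(T2/T1) = 0.0421
dS = 0.6320 * 1.8050 * 0.0421 = 0.0480 kJ/K

0.0480 kJ/K


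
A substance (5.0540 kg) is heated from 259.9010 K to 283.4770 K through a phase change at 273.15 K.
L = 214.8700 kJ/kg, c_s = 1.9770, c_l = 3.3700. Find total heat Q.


Q1 (sensible, solid) = 5.0540 * 1.9770 * 13.2490 = 132.3808 kJ
Q2 (latent) = 5.0540 * 214.8700 = 1085.9530 kJ
Q3 (sensible, liquid) = 5.0540 * 3.3700 * 10.3270 = 175.8893 kJ
Q_total = 1394.2230 kJ

1394.2230 kJ


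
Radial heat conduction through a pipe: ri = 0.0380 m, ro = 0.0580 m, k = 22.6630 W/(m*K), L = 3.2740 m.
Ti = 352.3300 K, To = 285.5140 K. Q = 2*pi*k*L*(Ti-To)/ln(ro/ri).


dT = 66.8160 K
ln(ro/ri) = 0.4229
Q = 2*pi*22.6630*3.2740*66.8160 / 0.4229 = 73665.3139 W

73665.3139 W


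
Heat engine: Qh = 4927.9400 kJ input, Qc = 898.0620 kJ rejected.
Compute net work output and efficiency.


W = 4927.9400 - 898.0620 = 4029.8780 kJ
eta = 4029.8780 / 4927.9400 = 0.8178 = 81.7761%

W = 4029.8780 kJ, eta = 81.7761%


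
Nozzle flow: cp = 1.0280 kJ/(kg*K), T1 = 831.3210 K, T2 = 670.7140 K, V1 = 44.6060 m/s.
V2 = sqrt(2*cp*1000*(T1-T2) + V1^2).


dT = 160.6070 K
2*cp*1000*dT = 330207.9920
V1^2 = 1989.6952
V2 = sqrt(332197.6872) = 576.3659 m/s

576.3659 m/s


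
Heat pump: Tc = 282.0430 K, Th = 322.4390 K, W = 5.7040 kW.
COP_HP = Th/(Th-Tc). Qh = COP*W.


COP = 322.4390 / 40.3960 = 7.9820
Qh = 7.9820 * 5.7040 = 45.5291 kW

COP = 7.9820, Qh = 45.5291 kW


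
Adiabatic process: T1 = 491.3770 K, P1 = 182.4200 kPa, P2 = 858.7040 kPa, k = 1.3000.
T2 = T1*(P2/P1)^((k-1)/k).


(k-1)/k = 0.2308
(P2/P1)^exp = 1.4297
T2 = 491.3770 * 1.4297 = 702.5378 K

702.5378 K


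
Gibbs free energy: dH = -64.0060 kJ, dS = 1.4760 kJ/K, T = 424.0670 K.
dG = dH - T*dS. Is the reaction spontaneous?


T*dS = 424.0670 * 1.4760 = 625.9229 kJ
dG = -64.0060 - 625.9229 = -689.9289 kJ (spontaneous)

dG = -689.9289 kJ, spontaneous


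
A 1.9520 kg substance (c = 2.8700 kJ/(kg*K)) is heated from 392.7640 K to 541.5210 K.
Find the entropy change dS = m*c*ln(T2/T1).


T2/T1 = 1.3787
ln(T2/T1) = 0.3212
dS = 1.9520 * 2.8700 * 0.3212 = 1.7993 kJ/K

1.7993 kJ/K


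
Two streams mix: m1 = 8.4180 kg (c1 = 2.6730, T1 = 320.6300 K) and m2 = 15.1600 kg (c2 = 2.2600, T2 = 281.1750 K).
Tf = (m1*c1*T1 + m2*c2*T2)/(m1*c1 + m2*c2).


num = 16848.1017
den = 56.7629
Tf = 296.8153 K

296.8153 K


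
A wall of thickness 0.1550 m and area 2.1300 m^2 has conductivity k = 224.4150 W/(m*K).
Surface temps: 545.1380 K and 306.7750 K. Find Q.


dT = 238.3630 K
Q = 224.4150 * 2.1300 * 238.3630 / 0.1550 = 735086.8099 W

735086.8099 W


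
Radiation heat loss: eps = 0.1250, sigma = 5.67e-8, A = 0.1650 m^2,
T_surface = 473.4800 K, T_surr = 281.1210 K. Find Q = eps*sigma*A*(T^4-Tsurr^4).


T^4 = 5.0258e+10
Tsurr^4 = 6.2456e+09
Q = 0.1250 * 5.67e-8 * 0.1650 * 4.4013e+10 = 51.4700 W

51.4700 W


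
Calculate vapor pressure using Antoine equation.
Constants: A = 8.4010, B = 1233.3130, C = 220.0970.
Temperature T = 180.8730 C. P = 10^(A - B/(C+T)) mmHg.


C+T = 400.9700
B/(C+T) = 3.0758
log10(P) = 8.4010 - 3.0758 = 5.3252
P = 10^5.3252 = 211434.7528 mmHg

211434.7528 mmHg


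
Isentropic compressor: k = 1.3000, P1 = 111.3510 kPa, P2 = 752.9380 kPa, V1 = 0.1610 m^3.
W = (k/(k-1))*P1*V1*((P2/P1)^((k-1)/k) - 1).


(k-1)/k = 0.2308
(P2/P1)^exp = 1.5544
W = 4.3333 * 111.3510 * 0.1610 * (1.5544 - 1) = 43.0665 kJ

43.0665 kJ


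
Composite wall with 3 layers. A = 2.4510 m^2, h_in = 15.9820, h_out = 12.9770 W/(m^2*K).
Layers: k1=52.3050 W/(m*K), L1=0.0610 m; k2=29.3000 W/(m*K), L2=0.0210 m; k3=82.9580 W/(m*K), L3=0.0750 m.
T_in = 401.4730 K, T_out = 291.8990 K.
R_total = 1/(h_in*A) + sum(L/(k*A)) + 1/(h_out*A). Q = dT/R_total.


R_conv_in = 1/(15.9820*2.4510) = 0.0255
R_1 = 0.0610/(52.3050*2.4510) = 0.0005
R_2 = 0.0210/(29.3000*2.4510) = 0.0003
R_3 = 0.0750/(82.9580*2.4510) = 0.0004
R_conv_out = 1/(12.9770*2.4510) = 0.0314
R_total = 0.0581 K/W
Q = 109.5740 / 0.0581 = 1885.7733 W

R_total = 0.0581 K/W, Q = 1885.7733 W


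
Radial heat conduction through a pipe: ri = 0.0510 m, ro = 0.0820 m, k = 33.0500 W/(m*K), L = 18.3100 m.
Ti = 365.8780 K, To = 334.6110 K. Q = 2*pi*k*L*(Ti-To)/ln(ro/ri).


dT = 31.2670 K
ln(ro/ri) = 0.4749
Q = 2*pi*33.0500*18.3100*31.2670 / 0.4749 = 250339.6035 W

250339.6035 W


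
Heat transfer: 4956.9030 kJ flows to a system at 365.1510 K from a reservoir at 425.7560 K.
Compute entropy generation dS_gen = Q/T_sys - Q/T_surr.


dS_sys = 4956.9030/365.1510 = 13.5749 kJ/K
dS_surr = -4956.9030/425.7560 = -11.6426 kJ/K
dS_gen = 13.5749 - 11.6426 = 1.9323 kJ/K (irreversible)

dS_gen = 1.9323 kJ/K, irreversible


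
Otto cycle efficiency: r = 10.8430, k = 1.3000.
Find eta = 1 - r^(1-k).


r^(k-1) = 2.0443
eta = 1 - 1/2.0443 = 0.5108 = 51.0835%

51.0835%


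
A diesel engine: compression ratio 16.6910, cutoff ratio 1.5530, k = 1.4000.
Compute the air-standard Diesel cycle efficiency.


r^(k-1) = 3.0831
rc^k = 1.8520
eta = 0.6431 = 64.3063%

64.3063%


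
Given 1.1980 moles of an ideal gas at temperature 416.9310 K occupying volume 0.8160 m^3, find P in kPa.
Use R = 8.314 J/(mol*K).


P = nRT/V = 1.1980 * 8.314 * 416.9310 / 0.8160
= 4152.7045 / 0.8160 = 5089.0986 Pa = 5.0891 kPa

5.0891 kPa


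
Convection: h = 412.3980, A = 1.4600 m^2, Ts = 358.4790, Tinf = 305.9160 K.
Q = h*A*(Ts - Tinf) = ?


dT = 52.5630 K
Q = 412.3980 * 1.4600 * 52.5630 = 31648.2391 W

31648.2391 W


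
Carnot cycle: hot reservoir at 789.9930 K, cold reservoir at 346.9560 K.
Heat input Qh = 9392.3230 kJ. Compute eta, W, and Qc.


eta = 1 - 346.9560/789.9930 = 0.5608
W = 0.5608 * 9392.3230 = 5267.3209 kJ
Qc = 9392.3230 - 5267.3209 = 4125.0021 kJ

eta = 56.0811%, W = 5267.3209 kJ, Qc = 4125.0021 kJ


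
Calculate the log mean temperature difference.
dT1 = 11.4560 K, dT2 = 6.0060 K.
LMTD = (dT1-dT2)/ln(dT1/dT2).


dT1/dT2 = 1.9074
ln(dT1/dT2) = 0.6458
LMTD = 5.4500 / 0.6458 = 8.4397 K

8.4397 K


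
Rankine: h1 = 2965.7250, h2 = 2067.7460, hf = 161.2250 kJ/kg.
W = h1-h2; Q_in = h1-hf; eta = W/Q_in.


W = 897.9790 kJ/kg
Q_in = 2804.5000 kJ/kg
eta = 0.3202 = 32.0192%

eta = 32.0192%


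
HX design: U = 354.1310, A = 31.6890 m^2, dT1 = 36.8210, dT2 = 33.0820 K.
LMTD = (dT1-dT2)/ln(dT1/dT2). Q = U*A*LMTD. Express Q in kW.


LMTD = 34.9181 K
Q = 354.1310 * 31.6890 * 34.9181 = 391853.3927 W = 391.8534 kW

391.8534 kW


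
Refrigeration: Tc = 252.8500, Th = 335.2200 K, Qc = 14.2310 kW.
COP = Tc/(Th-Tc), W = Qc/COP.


COP = 252.8500 / 82.3700 = 3.0697
W = 14.2310 / 3.0697 = 4.6360 kW

COP = 3.0697, W = 4.6360 kW


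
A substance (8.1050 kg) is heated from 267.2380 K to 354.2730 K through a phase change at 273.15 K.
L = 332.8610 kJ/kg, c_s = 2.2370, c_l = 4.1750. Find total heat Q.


Q1 (sensible, solid) = 8.1050 * 2.2370 * 5.9120 = 107.1898 kJ
Q2 (latent) = 8.1050 * 332.8610 = 2697.8384 kJ
Q3 (sensible, liquid) = 8.1050 * 4.1750 * 81.1230 = 2745.0705 kJ
Q_total = 5550.0987 kJ

5550.0987 kJ


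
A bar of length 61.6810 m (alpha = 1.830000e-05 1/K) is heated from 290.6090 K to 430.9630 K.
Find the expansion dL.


dT = 140.3540 K
dL = 1.830000e-05 * 61.6810 * 140.3540 = 0.158426 m
L_final = 61.839426 m

dL = 0.158426 m


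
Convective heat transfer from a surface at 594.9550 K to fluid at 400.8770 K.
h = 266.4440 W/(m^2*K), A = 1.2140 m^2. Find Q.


dT = 194.0780 K
Q = 266.4440 * 1.2140 * 194.0780 = 62777.0552 W

62777.0552 W


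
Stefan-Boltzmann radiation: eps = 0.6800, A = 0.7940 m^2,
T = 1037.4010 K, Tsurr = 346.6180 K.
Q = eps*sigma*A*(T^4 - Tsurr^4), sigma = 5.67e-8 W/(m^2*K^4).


T^4 = 1.1582e+12
Tsurr^4 = 1.4435e+10
Q = 0.6800 * 5.67e-8 * 0.7940 * 1.1438e+12 = 35014.8734 W

35014.8734 W


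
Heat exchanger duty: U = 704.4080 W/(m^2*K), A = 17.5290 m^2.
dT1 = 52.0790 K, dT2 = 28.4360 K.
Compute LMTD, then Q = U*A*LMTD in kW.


LMTD = 39.0725 K
Q = 704.4080 * 17.5290 * 39.0725 = 482450.3796 W = 482.4504 kW

482.4504 kW


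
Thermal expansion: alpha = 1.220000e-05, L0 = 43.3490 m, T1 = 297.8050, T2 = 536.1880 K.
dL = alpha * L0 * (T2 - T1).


dT = 238.3830 K
dL = 1.220000e-05 * 43.3490 * 238.3830 = 0.126071 m
L_final = 43.475071 m

dL = 0.126071 m


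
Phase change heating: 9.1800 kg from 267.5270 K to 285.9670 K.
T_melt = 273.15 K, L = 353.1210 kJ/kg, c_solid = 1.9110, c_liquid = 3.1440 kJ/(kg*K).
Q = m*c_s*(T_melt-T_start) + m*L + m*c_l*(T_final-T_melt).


Q1 (sensible, solid) = 9.1800 * 1.9110 * 5.6230 = 98.6442 kJ
Q2 (latent) = 9.1800 * 353.1210 = 3241.6508 kJ
Q3 (sensible, liquid) = 9.1800 * 3.1440 * 12.8170 = 369.9232 kJ
Q_total = 3710.2182 kJ

3710.2182 kJ


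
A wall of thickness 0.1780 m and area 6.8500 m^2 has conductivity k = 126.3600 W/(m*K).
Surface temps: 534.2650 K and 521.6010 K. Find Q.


dT = 12.6640 K
Q = 126.3600 * 6.8500 * 12.6640 / 0.1780 = 61581.6170 W

61581.6170 W


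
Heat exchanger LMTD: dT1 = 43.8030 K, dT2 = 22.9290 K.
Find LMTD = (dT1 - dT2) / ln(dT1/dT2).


dT1/dT2 = 1.9104
ln(dT1/dT2) = 0.6473
LMTD = 20.8740 / 0.6473 = 32.2478 K

32.2478 K


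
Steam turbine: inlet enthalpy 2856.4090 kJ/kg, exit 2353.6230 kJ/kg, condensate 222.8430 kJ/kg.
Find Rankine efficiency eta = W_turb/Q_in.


W = 502.7860 kJ/kg
Q_in = 2633.5660 kJ/kg
eta = 0.1909 = 19.0915%

eta = 19.0915%


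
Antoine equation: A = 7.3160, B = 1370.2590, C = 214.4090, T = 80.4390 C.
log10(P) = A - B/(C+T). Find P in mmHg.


C+T = 294.8480
B/(C+T) = 4.6473
log10(P) = 7.3160 - 4.6473 = 2.6687
P = 10^2.6687 = 466.2938 mmHg

466.2938 mmHg
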